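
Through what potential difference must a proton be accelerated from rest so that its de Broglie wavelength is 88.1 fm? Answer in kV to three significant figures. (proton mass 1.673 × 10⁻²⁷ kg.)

p = h/λ = 6.626 × 10⁻³⁴ / 8.810 × 10⁻¹⁴ = 7.521 × 10⁻²¹ kg·m/s.
KE = p²/(2m) = 1.691 × 10⁻¹⁴ J.
V = KE/e = 1.691 × 10⁻¹⁴ / (1.602 × 10⁻¹⁹) = 106 kV.

V = 106 kV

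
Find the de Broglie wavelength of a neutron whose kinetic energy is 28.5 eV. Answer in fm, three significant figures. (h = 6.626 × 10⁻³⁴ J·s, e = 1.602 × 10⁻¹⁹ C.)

KE = 28.5 eV = 4.566 × 10⁻¹⁸ J.
p = √(2mKE) = √(2 × 1.675 × 10⁻²⁷ × 4.566 × 10⁻¹⁸) = 1.237 × 10⁻²² kg·m/s.
λ = h/p = 6.626 × 10⁻³⁴ / 1.237 × 10⁻²² = 5.36 × 10⁻¹² m = 5360 fm.

λ = 5360 fm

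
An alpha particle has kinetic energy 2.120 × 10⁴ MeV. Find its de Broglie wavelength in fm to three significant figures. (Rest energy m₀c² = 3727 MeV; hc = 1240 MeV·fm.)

Total energy E = KE + m₀c² = 2.120 × 10⁴ + 3727 = 24927 MeV.
(pc)² = E² − (m₀c²)² = (24927)² − (3727)² = 6.075 × 10⁸ MeV², so pc = 2.465 × 10⁴ MeV.
λ = hc/(pc) = 1240 MeV·fm / 2.465 × 10⁴ MeV = 0.0503 fm.

λ = 0.0503 fm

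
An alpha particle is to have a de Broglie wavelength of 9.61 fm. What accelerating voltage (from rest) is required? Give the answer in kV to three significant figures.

p = h/λ = 6.626 × 10⁻³⁴ / 9.610 × 10⁻¹⁵ = 6.895 × 10⁻²⁰ kg·m/s.
KE = p²/(2m) = 3.577 × 10⁻¹³ J.
V = KE/2e = 3.577 × 10⁻¹³ / (2 × 1.602 × 10⁻¹⁹) = 1120 kV.

V = 1120 kV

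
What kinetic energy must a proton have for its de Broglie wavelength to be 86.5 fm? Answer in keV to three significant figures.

p = h/λ = 6.626 × 10⁻³⁴ / 8.650 × 10⁻¹⁴ = 7.660 × 10⁻²¹ kg·m/s.
KE = p²/(2m) = (7.660 × 10⁻²¹)² / (2 × 1.673 × 10⁻²⁷) = 1.754 × 10⁻¹⁴ J = 109 keV.

KE = 109 keV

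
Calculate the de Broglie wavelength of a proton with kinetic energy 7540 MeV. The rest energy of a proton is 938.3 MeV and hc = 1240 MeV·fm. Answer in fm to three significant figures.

Total energy E = KE + m₀c² = 7540 + 938.3 = 8478.3 MeV.
(pc)² = E² − (m₀c²)² = (8478.3)² − (938.3)² = 7.100 × 10⁷ MeV², so pc = 8426 MeV.
λ = hc/(pc) = 1240 MeV·fm / 8426 MeV = 0.147 fm.

λ = 0.147 fm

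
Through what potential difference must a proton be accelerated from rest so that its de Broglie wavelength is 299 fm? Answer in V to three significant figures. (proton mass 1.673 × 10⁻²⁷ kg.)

V = 9160 V

p = h/λ = 6.626 × 10⁻³⁴ / 2.990 × 10⁻¹³ = 2.216 × 10⁻²¹ kg·m/s.
KE = p²/(2m) = 1.468 × 10⁻¹⁵ J.
V = KE/e = 1.468 × 10⁻¹⁵ / (1.602 × 10⁻¹⁹) = 9160 V.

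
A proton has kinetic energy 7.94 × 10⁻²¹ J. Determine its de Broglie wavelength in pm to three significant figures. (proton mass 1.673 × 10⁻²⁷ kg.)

λ = 129 pm

p = √(2mKE) = √(2 × 1.673 × 10⁻²⁷ × 7.940 × 10⁻²¹) = 5.154 × 10⁻²⁴ kg·m/s.
λ = h/p = 6.626 × 10⁻³⁴ / 5.154 × 10⁻²⁴ = 1.29 × 10⁻¹⁰ m = 129 pm.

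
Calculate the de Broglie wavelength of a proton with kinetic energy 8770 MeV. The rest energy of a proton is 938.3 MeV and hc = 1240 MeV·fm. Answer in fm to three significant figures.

Total energy E = KE + m₀c² = 8770 + 938.3 = 9708.3 MeV.
(pc)² = E² − (m₀c²)² = (9708.3)² − (938.3)² = 9.337 × 10⁷ MeV², so pc = 9663 MeV.
λ = hc/(pc) = 1240 MeV·fm / 9663 MeV = 0.128 fm.

λ = 0.128 fm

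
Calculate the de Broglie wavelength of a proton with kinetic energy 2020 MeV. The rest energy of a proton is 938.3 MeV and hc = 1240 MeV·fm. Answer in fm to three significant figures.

λ = 0.442 fm

Total energy E = KE + m₀c² = 2020 + 938.3 = 2958.3 MeV.
(pc)² = E² − (m₀c²)² = (2958.3)² − (938.3)² = 7.871 × 10⁶ MeV², so pc = 2806 MeV.
λ = hc/(pc) = 1240 MeV·fm / 2806 MeV = 0.442 fm.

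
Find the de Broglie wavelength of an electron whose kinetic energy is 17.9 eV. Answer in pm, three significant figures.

KE = 17.9 eV = 2.868 × 10⁻¹⁸ J.
p = √(2mKE) = √(2 × 9.109 × 10⁻³¹ × 2.868 × 10⁻¹⁸) = 2.286 × 10⁻²⁴ kg·m/s.
λ = h/p = 6.626 × 10⁻³⁴ / 2.286 × 10⁻²⁴ = 2.90 × 10⁻¹⁰ m = 290 pm.

λ = 290 pm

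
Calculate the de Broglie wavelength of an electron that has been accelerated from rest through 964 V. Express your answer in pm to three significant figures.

KE = eV = 1.602 × 10⁻¹⁹ × 964.0 = 1.544 × 10⁻¹⁶ J.
p = √(2mKE) = √(2 × 9.109 × 10⁻³¹ × 1.544 × 10⁻¹⁶) = 1.677 × 10⁻²³ kg·m/s.
λ = h/p = 6.626 × 10⁻³⁴ / 1.677 × 10⁻²³ = 3.95 × 10⁻¹¹ m = 39.5 pm.

λ = 39.5 pm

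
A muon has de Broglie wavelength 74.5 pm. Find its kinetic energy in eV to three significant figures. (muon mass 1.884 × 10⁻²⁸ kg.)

KE = 1.31 eV

p = h/λ = 6.626 × 10⁻³⁴ / 7.450 × 10⁻¹¹ = 8.894 × 10⁻²⁴ kg·m/s.
KE = p²/(2m) = (8.894 × 10⁻²⁴)² / (2 × 1.884 × 10⁻²⁸) = 2.099 × 10⁻¹⁹ J = 1.31 eV.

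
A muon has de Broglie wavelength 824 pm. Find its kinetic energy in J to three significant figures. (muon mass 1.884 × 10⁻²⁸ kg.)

KE = 1.72 × 10⁻²¹ J

p = h/λ = 6.626 × 10⁻³⁴ / 8.240 × 10⁻¹⁰ = 8.041 × 10⁻²⁵ kg·m/s.
KE = p²/(2m) = (8.041 × 10⁻²⁵)² / (2 × 1.884 × 10⁻²⁸) = 1.716 × 10⁻²¹ J = 1.72 × 10⁻²¹ J.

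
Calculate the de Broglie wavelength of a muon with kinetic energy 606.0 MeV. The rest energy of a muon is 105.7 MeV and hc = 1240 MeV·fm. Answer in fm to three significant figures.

λ = 1.76 fm

Total energy E = KE + m₀c² = 606.0 + 105.7 = 711.7 MeV.
(pc)² = E² − (m₀c²)² = (711.7)² − (105.7)² = 4.953 × 10⁵ MeV², so pc = 703.8 MeV.
λ = hc/(pc) = 1240 MeV·fm / 703.8 MeV = 1.76 fm.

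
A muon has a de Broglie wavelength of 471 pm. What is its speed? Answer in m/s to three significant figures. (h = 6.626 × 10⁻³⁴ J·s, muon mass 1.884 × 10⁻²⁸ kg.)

p = h/λ = 6.626 × 10⁻³⁴ / 4.710 × 10⁻¹⁰ = 1.407 × 10⁻²⁴ kg·m/s.
v = p/m = 1.407 × 10⁻²⁴ / 1.884 × 10⁻²⁸ = 7.47 × 10³ m/s = 7470 m/s.

v = 7470 m/s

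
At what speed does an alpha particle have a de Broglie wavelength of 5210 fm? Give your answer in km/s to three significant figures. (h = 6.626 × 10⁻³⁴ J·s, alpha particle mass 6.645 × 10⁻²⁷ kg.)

v = 19.1 km/s

p = h/λ = 6.626 × 10⁻³⁴ / 5.210 × 10⁻¹² = 1.272 × 10⁻²² kg·m/s.
v = p/m = 1.272 × 10⁻²² / 6.645 × 10⁻²⁷ = 1.91 × 10⁴ m/s = 19.1 km/s.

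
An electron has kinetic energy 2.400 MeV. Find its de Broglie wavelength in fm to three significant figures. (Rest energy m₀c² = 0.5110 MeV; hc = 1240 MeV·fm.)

Total energy E = KE + m₀c² = 2.400 + 0.5110 = 2.9110 MeV.
(pc)² = E² − (m₀c²)² = (2.9110)² − (0.5110)² = 8.213 MeV², so pc = 2.866 MeV.
λ = hc/(pc) = 1240 MeV·fm / 2.866 MeV = 433 fm.

λ = 433 fm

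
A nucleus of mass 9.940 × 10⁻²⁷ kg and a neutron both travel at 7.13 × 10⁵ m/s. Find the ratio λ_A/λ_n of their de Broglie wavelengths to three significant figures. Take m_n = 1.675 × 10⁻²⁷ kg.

At fixed v, p = mv so λ = h/(mv) ∝ 1/m.
λ_A/λ_n = m_n/m_A = 1.675 × 10⁻²⁷/9.940 × 10⁻²⁷ = 0.169.

λ_A/λ_n = 0.169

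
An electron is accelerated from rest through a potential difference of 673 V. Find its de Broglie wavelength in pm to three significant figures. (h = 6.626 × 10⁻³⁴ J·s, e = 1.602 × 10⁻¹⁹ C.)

KE = eV = 1.602 × 10⁻¹⁹ × 673.0 = 1.078 × 10⁻¹⁶ J.
p = √(2mKE) = √(2 × 9.109 × 10⁻³¹ × 1.078 × 10⁻¹⁶) = 1.401 × 10⁻²³ kg·m/s.
λ = h/p = 6.626 × 10⁻³⁴ / 1.401 × 10⁻²³ = 4.73 × 10⁻¹¹ m = 47.3 pm.

λ = 47.3 pm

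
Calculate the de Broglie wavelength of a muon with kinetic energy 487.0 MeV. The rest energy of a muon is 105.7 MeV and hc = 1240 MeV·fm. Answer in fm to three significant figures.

Total energy E = KE + m₀c² = 487.0 + 105.7 = 592.7 MeV.
(pc)² = E² − (m₀c²)² = (592.7)² − (105.7)² = 3.401 × 10⁵ MeV², so pc = 583.2 MeV.
λ = hc/(pc) = 1240 MeV·fm / 583.2 MeV = 2.13 fm.

λ = 2.13 fm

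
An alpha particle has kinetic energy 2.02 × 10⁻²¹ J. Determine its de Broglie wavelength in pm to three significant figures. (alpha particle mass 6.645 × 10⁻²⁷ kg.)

p = √(2mKE) = √(2 × 6.645 × 10⁻²⁷ × 2.020 × 10⁻²¹) = 5.181 × 10⁻²⁴ kg·m/s.
λ = h/p = 6.626 × 10⁻³⁴ / 5.181 × 10⁻²⁴ = 1.28 × 10⁻¹⁰ m = 128 pm.

λ = 128 pm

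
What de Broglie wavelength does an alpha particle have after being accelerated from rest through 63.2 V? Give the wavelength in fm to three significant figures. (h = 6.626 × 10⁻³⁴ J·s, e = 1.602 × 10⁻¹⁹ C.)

KE = 2eV = 2 × 1.602 × 10⁻¹⁹ × 63.20 = 2.025 × 10⁻¹⁷ J.
p = √(2mKE) = √(2 × 6.645 × 10⁻²⁷ × 2.025 × 10⁻¹⁷) = 5.188 × 10⁻²² kg·m/s.
λ = h/p = 6.626 × 10⁻³⁴ / 5.188 × 10⁻²² = 1.28 × 10⁻¹² m = 1280 fm.

λ = 1280 fm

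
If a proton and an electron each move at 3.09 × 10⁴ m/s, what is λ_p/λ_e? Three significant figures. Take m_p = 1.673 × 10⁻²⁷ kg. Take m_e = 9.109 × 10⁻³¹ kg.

λ_p/λ_e = 5.44 × 10⁻⁴

At fixed v, p = mv so λ = h/(mv) ∝ 1/m.
λ_p/λ_e = m_e/m_p = 9.109 × 10⁻³¹/1.673 × 10⁻²⁷ = 5.44 × 10⁻⁴.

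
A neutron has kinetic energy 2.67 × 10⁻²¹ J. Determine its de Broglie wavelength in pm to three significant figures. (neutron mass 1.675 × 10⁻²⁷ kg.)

λ = 222 pm

p = √(2mKE) = √(2 × 1.675 × 10⁻²⁷ × 2.670 × 10⁻²¹) = 2.991 × 10⁻²⁴ kg·m/s.
λ = h/p = 6.626 × 10⁻³⁴ / 2.991 × 10⁻²⁴ = 2.22 × 10⁻¹⁰ m = 222 pm.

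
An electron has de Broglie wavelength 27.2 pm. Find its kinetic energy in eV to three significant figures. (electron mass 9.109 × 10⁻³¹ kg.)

p = h/λ = 6.626 × 10⁻³⁴ / 2.720 × 10⁻¹¹ = 2.436 × 10⁻²³ kg·m/s.
KE = p²/(2m) = (2.436 × 10⁻²³)² / (2 × 9.109 × 10⁻³¹) = 3.257 × 10⁻¹⁶ J = 2030 eV.

KE = 2030 eV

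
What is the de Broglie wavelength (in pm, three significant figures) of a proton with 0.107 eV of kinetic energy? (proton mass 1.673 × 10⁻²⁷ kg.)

KE = 0.107 eV = 1.714 × 10⁻²⁰ J.
p = √(2mKE) = √(2 × 1.673 × 10⁻²⁷ × 1.714 × 10⁻²⁰) = 7.573 × 10⁻²⁴ kg·m/s.
λ = h/p = 6.626 × 10⁻³⁴ / 7.573 × 10⁻²⁴ = 8.75 × 10⁻¹¹ m = 87.5 pm.

λ = 87.5 pm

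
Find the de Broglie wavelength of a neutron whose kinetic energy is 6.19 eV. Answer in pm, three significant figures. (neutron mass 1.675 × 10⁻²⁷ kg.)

KE = 6.19 eV = 9.916 × 10⁻¹⁹ J.
p = √(2mKE) = √(2 × 1.675 × 10⁻²⁷ × 9.916 × 10⁻¹⁹) = 5.764 × 10⁻²³ kg·m/s.
λ = h/p = 6.626 × 10⁻³⁴ / 5.764 × 10⁻²³ = 1.15 × 10⁻¹¹ m = 11.5 pm.

λ = 11.5 pm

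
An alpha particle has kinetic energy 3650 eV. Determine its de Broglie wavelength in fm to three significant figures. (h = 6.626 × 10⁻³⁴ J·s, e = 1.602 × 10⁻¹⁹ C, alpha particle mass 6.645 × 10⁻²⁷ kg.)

λ = 238 fm

KE = 3650 eV = 5.847 × 10⁻¹⁶ J.
p = √(2mKE) = √(2 × 6.645 × 10⁻²⁷ × 5.847 × 10⁻¹⁶) = 2.788 × 10⁻²¹ kg·m/s.
λ = h/p = 6.626 × 10⁻³⁴ / 2.788 × 10⁻²¹ = 2.38 × 10⁻¹³ m = 238 fm.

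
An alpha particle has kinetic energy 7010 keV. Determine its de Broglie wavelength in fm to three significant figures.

λ = 5.42 fm

KE = 7010 keV = 1.123 × 10⁻¹² J.
p = √(2mKE) = √(2 × 6.645 × 10⁻²⁷ × 1.123 × 10⁻¹²) = 1.222 × 10⁻¹⁹ kg·m/s.
λ = h/p = 6.626 × 10⁻³⁴ / 1.222 × 10⁻¹⁹ = 5.42 × 10⁻¹⁵ m = 5.42 fm.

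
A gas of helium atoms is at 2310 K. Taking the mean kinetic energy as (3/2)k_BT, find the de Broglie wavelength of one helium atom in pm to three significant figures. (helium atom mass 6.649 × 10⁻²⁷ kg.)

KE = (3/2)k_BT = 1.5 × 1.381 × 10⁻²³ × 2310 = 4.785 × 10⁻²⁰ J.
p = √(2mKE) = √(2 × 6.649 × 10⁻²⁷ × 4.785 × 10⁻²⁰) = 2.523 × 10⁻²³ kg·m/s.
λ = h/p = 2.63 × 10⁻¹¹ m = 26.3 pm.

λ = 26.3 pm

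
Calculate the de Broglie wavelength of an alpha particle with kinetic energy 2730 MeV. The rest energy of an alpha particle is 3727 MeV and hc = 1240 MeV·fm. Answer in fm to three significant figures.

λ = 0.235 fm

Total energy E = KE + m₀c² = 2730 + 3727 = 6457 MeV.
(pc)² = E² − (m₀c²)² = (6457)² − (3727)² = 2.780 × 10⁷ MeV², so pc = 5273 MeV.
λ = hc/(pc) = 1240 MeV·fm / 5273 MeV = 0.235 fm.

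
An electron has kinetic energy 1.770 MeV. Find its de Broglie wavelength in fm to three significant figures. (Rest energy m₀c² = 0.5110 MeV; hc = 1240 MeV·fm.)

λ = 558 fm

Total energy E = KE + m₀c² = 1.770 + 0.5110 = 2.2810 MeV.
(pc)² = E² − (m₀c²)² = (2.2810)² − (0.5110)² = 4.942 MeV², so pc = 2.223 MeV.
λ = hc/(pc) = 1240 MeV·fm / 2.223 MeV = 558 fm.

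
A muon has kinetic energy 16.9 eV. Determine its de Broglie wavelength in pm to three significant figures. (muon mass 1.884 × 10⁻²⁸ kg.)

KE = 16.9 eV = 2.707 × 10⁻¹⁸ J.
p = √(2mKE) = √(2 × 1.884 × 10⁻²⁸ × 2.707 × 10⁻¹⁸) = 3.194 × 10⁻²³ kg·m/s.
λ = h/p = 6.626 × 10⁻³⁴ / 3.194 × 10⁻²³ = 2.07 × 10⁻¹¹ m = 20.7 pm.

λ = 20.7 pm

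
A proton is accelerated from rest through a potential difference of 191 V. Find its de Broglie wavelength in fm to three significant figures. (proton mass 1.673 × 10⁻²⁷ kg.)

λ = 2070 fm

KE = eV = 1.602 × 10⁻¹⁹ × 191.0 = 3.060 × 10⁻¹⁷ J.
p = √(2mKE) = √(2 × 1.673 × 10⁻²⁷ × 3.060 × 10⁻¹⁷) = 3.200 × 10⁻²² kg·m/s.
λ = h/p = 6.626 × 10⁻³⁴ / 3.200 × 10⁻²² = 2.07 × 10⁻¹² m = 2070 fm.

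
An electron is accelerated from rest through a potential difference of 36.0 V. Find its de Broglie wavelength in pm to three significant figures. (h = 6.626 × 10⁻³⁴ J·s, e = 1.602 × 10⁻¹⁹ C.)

KE = eV = 1.602 × 10⁻¹⁹ × 36.00 = 5.767 × 10⁻¹⁸ J.
p = √(2mKE) = √(2 × 9.109 × 10⁻³¹ × 5.767 × 10⁻¹⁸) = 3.241 × 10⁻²⁴ kg·m/s.
λ = h/p = 6.626 × 10⁻³⁴ / 3.241 × 10⁻²⁴ = 2.04 × 10⁻¹⁰ m = 204 pm.

λ = 204 pm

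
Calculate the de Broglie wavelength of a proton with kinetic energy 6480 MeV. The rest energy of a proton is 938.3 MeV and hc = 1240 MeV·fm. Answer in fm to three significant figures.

λ = 0.169 fm

Total energy E = KE + m₀c² = 6480 + 938.3 = 7418.3 MeV.
(pc)² = E² − (m₀c²)² = (7418.3)² − (938.3)² = 5.415 × 10⁷ MeV², so pc = 7359 MeV.
λ = hc/(pc) = 1240 MeV·fm / 7359 MeV = 0.169 fm.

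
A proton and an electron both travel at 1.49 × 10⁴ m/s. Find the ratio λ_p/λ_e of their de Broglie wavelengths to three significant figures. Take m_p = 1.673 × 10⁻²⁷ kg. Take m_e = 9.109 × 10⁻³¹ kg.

At fixed v, p = mv so λ = h/(mv) ∝ 1/m.
λ_p/λ_e = m_e/m_p = 9.109 × 10⁻³¹/1.673 × 10⁻²⁷ = 5.44 × 10⁻⁴.

λ_p/λ_e = 5.44 × 10⁻⁴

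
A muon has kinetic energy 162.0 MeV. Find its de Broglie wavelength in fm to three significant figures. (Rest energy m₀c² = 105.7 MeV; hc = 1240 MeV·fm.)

Total energy E = KE + m₀c² = 162.0 + 105.7 = 267.7 MeV.
(pc)² = E² − (m₀c²)² = (267.7)² − (105.7)² = 6.049 × 10⁴ MeV², so pc = 245.9 MeV.
λ = hc/(pc) = 1240 MeV·fm / 245.9 MeV = 5.04 fm.

λ = 5.04 fm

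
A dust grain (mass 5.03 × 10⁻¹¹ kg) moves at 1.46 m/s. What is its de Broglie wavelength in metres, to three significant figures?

p = mv = 5.03 × 10⁻¹¹ × 1.46 = 7.344 × 10⁻¹¹ kg·m/s.
λ = h/p = 6.626 × 10⁻³⁴ / 7.344 × 10⁻¹¹ = 9.02 × 10⁻²⁴ m.

λ = 9.02 × 10⁻²⁴ m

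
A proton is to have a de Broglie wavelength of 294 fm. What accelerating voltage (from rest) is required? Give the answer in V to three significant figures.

p = h/λ = 6.626 × 10⁻³⁴ / 2.940 × 10⁻¹³ = 2.254 × 10⁻²¹ kg·m/s.
KE = p²/(2m) = 1.518 × 10⁻¹⁵ J.
V = KE/e = 1.518 × 10⁻¹⁵ / (1.602 × 10⁻¹⁹) = 9480 V.

V = 9480 V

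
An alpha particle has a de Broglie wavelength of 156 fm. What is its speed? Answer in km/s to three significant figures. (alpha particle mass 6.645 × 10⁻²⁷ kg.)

v = 639 km/s

p = h/λ = 6.626 × 10⁻³⁴ / 1.560 × 10⁻¹³ = 4.247 × 10⁻²¹ kg·m/s.
v = p/m = 4.247 × 10⁻²¹ / 6.645 × 10⁻²⁷ = 6.39 × 10⁵ m/s = 639 km/s.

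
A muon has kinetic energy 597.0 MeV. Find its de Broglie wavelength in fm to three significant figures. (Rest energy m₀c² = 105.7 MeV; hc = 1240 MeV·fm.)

Total energy E = KE + m₀c² = 597.0 + 105.7 = 702.7 MeV.
(pc)² = E² − (m₀c²)² = (702.7)² − (105.7)² = 4.826 × 10⁵ MeV², so pc = 694.7 MeV.
λ = hc/(pc) = 1240 MeV·fm / 694.7 MeV = 1.78 fm.

λ = 1.78 fm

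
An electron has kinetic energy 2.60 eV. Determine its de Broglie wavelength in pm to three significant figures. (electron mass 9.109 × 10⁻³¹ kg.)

λ = 761 pm

KE = 2.60 eV = 4.165 × 10⁻¹⁹ J.
p = √(2mKE) = √(2 × 9.109 × 10⁻³¹ × 4.165 × 10⁻¹⁹) = 8.711 × 10⁻²⁵ kg·m/s.
λ = h/p = 6.626 × 10⁻³⁴ / 8.711 × 10⁻²⁵ = 7.61 × 10⁻¹⁰ m = 761 pm.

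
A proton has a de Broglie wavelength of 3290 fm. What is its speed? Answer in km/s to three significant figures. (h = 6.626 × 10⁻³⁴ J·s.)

p = h/λ = 6.626 × 10⁻³⁴ / 3.290 × 10⁻¹² = 2.014 × 10⁻²² kg·m/s.
v = p/m = 2.014 × 10⁻²² / 1.673 × 10⁻²⁷ = 1.20 × 10⁵ m/s = 120 km/s.

v = 120 km/s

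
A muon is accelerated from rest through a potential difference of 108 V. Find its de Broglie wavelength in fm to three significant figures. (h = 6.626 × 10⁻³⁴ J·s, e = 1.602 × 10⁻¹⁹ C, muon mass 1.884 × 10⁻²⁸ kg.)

λ = 8210 fm

KE = eV = 1.602 × 10⁻¹⁹ × 108.0 = 1.730 × 10⁻¹⁷ J.
p = √(2mKE) = √(2 × 1.884 × 10⁻²⁸ × 1.730 × 10⁻¹⁷) = 8.074 × 10⁻²³ kg·m/s.
λ = h/p = 6.626 × 10⁻³⁴ / 8.074 × 10⁻²³ = 8.21 × 10⁻¹² m = 8210 fm.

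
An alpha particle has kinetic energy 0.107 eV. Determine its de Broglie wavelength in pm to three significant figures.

λ = 43.9 pm

KE = 0.107 eV = 1.714 × 10⁻²⁰ J.
p = √(2mKE) = √(2 × 6.645 × 10⁻²⁷ × 1.714 × 10⁻²⁰) = 1.509 × 10⁻²³ kg·m/s.
λ = h/p = 6.626 × 10⁻³⁴ / 1.509 × 10⁻²³ = 4.39 × 10⁻¹¹ m = 43.9 pm.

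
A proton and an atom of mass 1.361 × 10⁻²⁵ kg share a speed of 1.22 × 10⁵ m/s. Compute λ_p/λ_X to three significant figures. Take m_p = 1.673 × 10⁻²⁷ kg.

At fixed v, p = mv so λ = h/(mv) ∝ 1/m.
λ_p/λ_X = m_X/m_p = 1.361 × 10⁻²⁵/1.673 × 10⁻²⁷ = 81.4.

λ_p/λ_X = 81.4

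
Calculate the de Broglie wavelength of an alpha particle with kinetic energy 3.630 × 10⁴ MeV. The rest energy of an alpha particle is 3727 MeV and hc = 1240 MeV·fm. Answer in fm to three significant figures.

Total energy E = KE + m₀c² = 3.630 × 10⁴ + 3727 = 40027 MeV.
(pc)² = E² − (m₀c²)² = (40027)² − (3727)² = 1.588 × 10⁹ MeV², so pc = 3.985 × 10⁴ MeV.
λ = hc/(pc) = 1240 MeV·fm / 3.985 × 10⁴ MeV = 0.0311 fm.

λ = 0.0311 fm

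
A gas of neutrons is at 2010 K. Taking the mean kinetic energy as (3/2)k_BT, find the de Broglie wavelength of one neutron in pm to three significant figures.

KE = (3/2)k_BT = 1.5 × 1.381 × 10⁻²³ × 2010 = 4.164 × 10⁻²⁰ J.
p = √(2mKE) = √(2 × 1.675 × 10⁻²⁷ × 4.164 × 10⁻²⁰) = 1.181 × 10⁻²³ kg·m/s.
λ = h/p = 5.61 × 10⁻¹¹ m = 56.1 pm.

λ = 56.1 pm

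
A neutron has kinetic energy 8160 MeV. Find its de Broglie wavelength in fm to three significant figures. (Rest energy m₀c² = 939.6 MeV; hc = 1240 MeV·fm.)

λ = 0.137 fm

Total energy E = KE + m₀c² = 8160 + 939.6 = 9099.6 MeV.
(pc)² = E² − (m₀c²)² = (9099.6)² − (939.6)² = 8.192 × 10⁷ MeV², so pc = 9051 MeV.
λ = hc/(pc) = 1240 MeV·fm / 9051 MeV = 0.137 fm.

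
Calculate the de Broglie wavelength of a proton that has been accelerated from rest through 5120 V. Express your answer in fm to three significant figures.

λ = 400 fm

KE = eV = 1.602 × 10⁻¹⁹ × 5120 = 8.202 × 10⁻¹⁶ J.
p = √(2mKE) = √(2 × 1.673 × 10⁻²⁷ × 8.202 × 10⁻¹⁶) = 1.657 × 10⁻²¹ kg·m/s.
λ = h/p = 6.626 × 10⁻³⁴ / 1.657 × 10⁻²¹ = 4.00 × 10⁻¹³ m = 400 fm.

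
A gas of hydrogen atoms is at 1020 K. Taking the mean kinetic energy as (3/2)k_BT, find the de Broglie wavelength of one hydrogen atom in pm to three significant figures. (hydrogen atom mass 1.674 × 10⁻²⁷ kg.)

λ = 78.8 pm

KE = (3/2)k_BT = 1.5 × 1.381 × 10⁻²³ × 1020 = 2.113 × 10⁻²⁰ J.
p = √(2mKE) = √(2 × 1.674 × 10⁻²⁷ × 2.113 × 10⁻²⁰) = 8.411 × 10⁻²⁴ kg·m/s.
λ = h/p = 7.88 × 10⁻¹¹ m = 78.8 pm.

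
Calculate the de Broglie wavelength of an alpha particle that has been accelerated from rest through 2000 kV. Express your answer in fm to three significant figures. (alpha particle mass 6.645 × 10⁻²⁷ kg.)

λ = 7.18 fm

KE = 2eV = 2 × 1.602 × 10⁻¹⁹ × 2.000 × 10⁶ = 6.408 × 10⁻¹³ J.
p = √(2mKE) = √(2 × 6.645 × 10⁻²⁷ × 6.408 × 10⁻¹³) = 9.228 × 10⁻²⁰ kg·m/s.
λ = h/p = 6.626 × 10⁻³⁴ / 9.228 × 10⁻²⁰ = 7.18 × 10⁻¹⁵ m = 7.18 fm.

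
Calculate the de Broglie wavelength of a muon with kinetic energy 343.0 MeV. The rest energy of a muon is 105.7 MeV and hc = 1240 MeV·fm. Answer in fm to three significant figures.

λ = 2.84 fm

Total energy E = KE + m₀c² = 343.0 + 105.7 = 448.7 MeV.
(pc)² = E² − (m₀c²)² = (448.7)² − (105.7)² = 1.902 × 10⁵ MeV², so pc = 436.1 MeV.
λ = hc/(pc) = 1240 MeV·fm / 436.1 MeV = 2.84 fm.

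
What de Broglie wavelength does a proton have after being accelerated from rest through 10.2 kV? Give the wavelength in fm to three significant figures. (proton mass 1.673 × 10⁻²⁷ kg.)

KE = eV = 1.602 × 10⁻¹⁹ × 1.020 × 10⁴ = 1.634 × 10⁻¹⁵ J.
p = √(2mKE) = √(2 × 1.673 × 10⁻²⁷ × 1.634 × 10⁻¹⁵) = 2.338 × 10⁻²¹ kg·m/s.
λ = h/p = 6.626 × 10⁻³⁴ / 2.338 × 10⁻²¹ = 2.83 × 10⁻¹³ m = 283 fm.

λ = 283 fm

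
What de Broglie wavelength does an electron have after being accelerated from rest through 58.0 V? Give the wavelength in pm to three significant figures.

KE = eV = 1.602 × 10⁻¹⁹ × 58.00 = 9.292 × 10⁻¹⁸ J.
p = √(2mKE) = √(2 × 9.109 × 10⁻³¹ × 9.292 × 10⁻¹⁸) = 4.114 × 10⁻²⁴ kg·m/s.
λ = h/p = 6.626 × 10⁻³⁴ / 4.114 × 10⁻²⁴ = 1.61 × 10⁻¹⁰ m = 161 pm.

λ = 161 pm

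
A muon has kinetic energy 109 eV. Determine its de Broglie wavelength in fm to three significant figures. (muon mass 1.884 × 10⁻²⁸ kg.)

λ = 8170 fm

KE = 109 eV = 1.746 × 10⁻¹⁷ J.
p = √(2mKE) = √(2 × 1.884 × 10⁻²⁸ × 1.746 × 10⁻¹⁷) = 8.111 × 10⁻²³ kg·m/s.
λ = h/p = 6.626 × 10⁻³⁴ / 8.111 × 10⁻²³ = 8.17 × 10⁻¹² m = 8170 fm.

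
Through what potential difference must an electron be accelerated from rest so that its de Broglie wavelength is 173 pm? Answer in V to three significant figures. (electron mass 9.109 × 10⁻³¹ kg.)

p = h/λ = 6.626 × 10⁻³⁴ / 1.730 × 10⁻¹⁰ = 3.830 × 10⁻²⁴ kg·m/s.
KE = p²/(2m) = 8.052 × 10⁻¹⁸ J.
V = KE/e = 8.052 × 10⁻¹⁸ / (1.602 × 10⁻¹⁹) = 50.3 V.

V = 50.3 V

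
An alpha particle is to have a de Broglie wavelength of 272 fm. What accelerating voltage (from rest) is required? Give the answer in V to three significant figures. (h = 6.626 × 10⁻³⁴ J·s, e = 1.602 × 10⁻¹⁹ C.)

V = 1390 V

p = h/λ = 6.626 × 10⁻³⁴ / 2.720 × 10⁻¹³ = 2.436 × 10⁻²¹ kg·m/s.
KE = p²/(2m) = 4.465 × 10⁻¹⁶ J.
V = KE/2e = 4.465 × 10⁻¹⁶ / (2 × 1.602 × 10⁻¹⁹) = 1390 V.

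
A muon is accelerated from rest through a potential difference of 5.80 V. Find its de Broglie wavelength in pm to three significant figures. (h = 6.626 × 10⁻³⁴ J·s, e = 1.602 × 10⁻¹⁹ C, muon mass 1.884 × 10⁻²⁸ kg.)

λ = 35.4 pm

KE = eV = 1.602 × 10⁻¹⁹ × 5.800 = 9.292 × 10⁻¹⁹ J.
p = √(2mKE) = √(2 × 1.884 × 10⁻²⁸ × 9.292 × 10⁻¹⁹) = 1.871 × 10⁻²³ kg·m/s.
λ = h/p = 6.626 × 10⁻³⁴ / 1.871 × 10⁻²³ = 3.54 × 10⁻¹¹ m = 35.4 pm.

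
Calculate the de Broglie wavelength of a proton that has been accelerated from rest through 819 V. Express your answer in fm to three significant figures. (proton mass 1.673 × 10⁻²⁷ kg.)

λ = 1000 fm

KE = eV = 1.602 × 10⁻¹⁹ × 819.0 = 1.312 × 10⁻¹⁶ J.
p = √(2mKE) = √(2 × 1.673 × 10⁻²⁷ × 1.312 × 10⁻¹⁶) = 6.626 × 10⁻²² kg·m/s.
λ = h/p = 6.626 × 10⁻³⁴ / 6.626 × 10⁻²² = 1.00 × 10⁻¹² m = 1000 fm.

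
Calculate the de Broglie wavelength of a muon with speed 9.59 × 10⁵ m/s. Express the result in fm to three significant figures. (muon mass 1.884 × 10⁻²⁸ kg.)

λ = 3670 fm

p = mv = 1.884 × 10⁻²⁸ × 9.59 × 10⁵ = 1.807 × 10⁻²² kg·m/s.
λ = h/p = 6.626 × 10⁻³⁴ / 1.807 × 10⁻²² = 3.67 × 10⁻¹² m = 3670 fm.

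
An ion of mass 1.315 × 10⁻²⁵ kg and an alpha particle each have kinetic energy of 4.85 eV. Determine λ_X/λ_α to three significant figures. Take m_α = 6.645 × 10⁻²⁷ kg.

λ_X/λ_α = 0.225

At fixed KE, p = √(2mKE) so λ = h/p ∝ 1/√m.
λ_X/λ_α = √(m_α/m_X) = √(6.645 × 10⁻²⁷/1.315 × 10⁻²⁵) = √(0.05053) = 0.225.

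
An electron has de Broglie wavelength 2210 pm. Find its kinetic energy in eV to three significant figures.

KE = 0.308 eV

p = h/λ = 6.626 × 10⁻³⁴ / 2.210 × 10⁻⁹ = 2.998 × 10⁻²⁵ kg·m/s.
KE = p²/(2m) = (2.998 × 10⁻²⁵)² / (2 × 9.109 × 10⁻³¹) = 4.934 × 10⁻²⁰ J = 0.308 eV.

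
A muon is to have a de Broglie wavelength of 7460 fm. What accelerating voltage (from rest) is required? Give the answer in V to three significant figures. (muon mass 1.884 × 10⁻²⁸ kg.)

V = 131 V

p = h/λ = 6.626 × 10⁻³⁴ / 7.460 × 10⁻¹² = 8.882 × 10⁻²³ kg·m/s.
KE = p²/(2m) = 2.094 × 10⁻¹⁷ J.
V = KE/e = 2.094 × 10⁻¹⁷ / (1.602 × 10⁻¹⁹) = 131 V.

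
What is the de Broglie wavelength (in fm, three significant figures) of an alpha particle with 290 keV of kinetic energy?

λ = 26.7 fm

KE = 290 keV = 4.646 × 10⁻¹⁴ J.
p = √(2mKE) = √(2 × 6.645 × 10⁻²⁷ × 4.646 × 10⁻¹⁴) = 2.485 × 10⁻²⁰ kg·m/s.
λ = h/p = 6.626 × 10⁻³⁴ / 2.485 × 10⁻²⁰ = 2.67 × 10⁻¹⁴ m = 26.7 fm.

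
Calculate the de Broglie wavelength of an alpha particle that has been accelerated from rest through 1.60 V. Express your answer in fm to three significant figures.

KE = 2eV = 2 × 1.602 × 10⁻¹⁹ × 1.600 = 5.126 × 10⁻¹⁹ J.
p = √(2mKE) = √(2 × 6.645 × 10⁻²⁷ × 5.126 × 10⁻¹⁹) = 8.254 × 10⁻²³ kg·m/s.
λ = h/p = 6.626 × 10⁻³⁴ / 8.254 × 10⁻²³ = 8.03 × 10⁻¹² m = 8030 fm.

λ = 8030 fm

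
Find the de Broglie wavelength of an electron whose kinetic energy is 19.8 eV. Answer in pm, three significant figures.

λ = 276 pm

KE = 19.8 eV = 3.172 × 10⁻¹⁸ J.
p = √(2mKE) = √(2 × 9.109 × 10⁻³¹ × 3.172 × 10⁻¹⁸) = 2.404 × 10⁻²⁴ kg·m/s.
λ = h/p = 6.626 × 10⁻³⁴ / 2.404 × 10⁻²⁴ = 2.76 × 10⁻¹⁰ m = 276 pm.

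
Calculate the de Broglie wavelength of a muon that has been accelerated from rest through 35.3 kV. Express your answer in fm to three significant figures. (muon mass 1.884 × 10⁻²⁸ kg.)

λ = 454 fm

KE = eV = 1.602 × 10⁻¹⁹ × 3.530 × 10⁴ = 5.655 × 10⁻¹⁵ J.
p = √(2mKE) = √(2 × 1.884 × 10⁻²⁸ × 5.655 × 10⁻¹⁵) = 1.460 × 10⁻²¹ kg·m/s.
λ = h/p = 6.626 × 10⁻³⁴ / 1.460 × 10⁻²¹ = 4.54 × 10⁻¹³ m = 454 fm.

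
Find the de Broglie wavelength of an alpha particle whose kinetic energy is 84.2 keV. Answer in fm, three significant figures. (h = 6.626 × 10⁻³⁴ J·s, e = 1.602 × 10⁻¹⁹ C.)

λ = 49.5 fm

KE = 84.2 keV = 1.349 × 10⁻¹⁴ J.
p = √(2mKE) = √(2 × 6.645 × 10⁻²⁷ × 1.349 × 10⁻¹⁴) = 1.339 × 10⁻²⁰ kg·m/s.
λ = h/p = 6.626 × 10⁻³⁴ / 1.339 × 10⁻²⁰ = 4.95 × 10⁻¹⁴ m = 49.5 fm.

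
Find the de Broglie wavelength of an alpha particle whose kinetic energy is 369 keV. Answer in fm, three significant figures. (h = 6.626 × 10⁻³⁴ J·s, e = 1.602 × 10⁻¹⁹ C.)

KE = 369 keV = 5.911 × 10⁻¹⁴ J.
p = √(2mKE) = √(2 × 6.645 × 10⁻²⁷ × 5.911 × 10⁻¹⁴) = 2.803 × 10⁻²⁰ kg·m/s.
λ = h/p = 6.626 × 10⁻³⁴ / 2.803 × 10⁻²⁰ = 2.36 × 10⁻¹⁴ m = 23.6 fm.

λ = 23.6 fm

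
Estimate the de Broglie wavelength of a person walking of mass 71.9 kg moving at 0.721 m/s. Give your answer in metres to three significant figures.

p = mv = 71.9 × 0.721 = 5.184 × 10¹ kg·m/s.
λ = h/p = 6.626 × 10⁻³⁴ / 5.184 × 10¹ = 1.28 × 10⁻³⁵ m.

λ = 1.28 × 10⁻³⁵ m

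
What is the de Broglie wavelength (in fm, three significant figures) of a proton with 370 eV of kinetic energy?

KE = 370 eV = 5.927 × 10⁻¹⁷ J.
p = √(2mKE) = √(2 × 1.673 × 10⁻²⁷ × 5.927 × 10⁻¹⁷) = 4.453 × 10⁻²² kg·m/s.
λ = h/p = 6.626 × 10⁻³⁴ / 4.453 × 10⁻²² = 1.49 × 10⁻¹² m = 1490 fm.

λ = 1490 fm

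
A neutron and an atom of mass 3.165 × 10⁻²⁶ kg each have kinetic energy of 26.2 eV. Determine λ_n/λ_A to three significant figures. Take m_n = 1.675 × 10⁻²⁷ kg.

λ_n/λ_A = 4.35

At fixed KE, p = √(2mKE) so λ = h/p ∝ 1/√m.
λ_n/λ_A = √(m_A/m_n) = √(3.165 × 10⁻²⁶/1.675 × 10⁻²⁷) = √(18.90) = 4.35.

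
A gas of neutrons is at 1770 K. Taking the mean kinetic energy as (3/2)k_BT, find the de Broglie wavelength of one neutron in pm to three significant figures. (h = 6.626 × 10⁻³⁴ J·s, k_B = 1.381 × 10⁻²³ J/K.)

λ = 59.8 pm

KE = (3/2)k_BT = 1.5 × 1.381 × 10⁻²³ × 1770 = 3.667 × 10⁻²⁰ J.
p = √(2mKE) = √(2 × 1.675 × 10⁻²⁷ × 3.667 × 10⁻²⁰) = 1.108 × 10⁻²³ kg·m/s.
λ = h/p = 5.98 × 10⁻¹¹ m = 59.8 pm.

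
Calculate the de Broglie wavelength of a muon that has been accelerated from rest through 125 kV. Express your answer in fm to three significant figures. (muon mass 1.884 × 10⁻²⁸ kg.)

λ = 241 fm

KE = eV = 1.602 × 10⁻¹⁹ × 1.250 × 10⁵ = 2.003 × 10⁻¹⁴ J.
p = √(2mKE) = √(2 × 1.884 × 10⁻²⁸ × 2.003 × 10⁻¹⁴) = 2.747 × 10⁻²¹ kg·m/s.
λ = h/p = 6.626 × 10⁻³⁴ / 2.747 × 10⁻²¹ = 2.41 × 10⁻¹³ m = 241 fm.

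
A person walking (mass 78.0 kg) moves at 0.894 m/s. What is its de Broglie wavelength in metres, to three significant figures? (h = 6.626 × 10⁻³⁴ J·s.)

p = mv = 78.0 × 0.894 = 6.973 × 10¹ kg·m/s.
λ = h/p = 6.626 × 10⁻³⁴ / 6.973 × 10¹ = 9.50 × 10⁻³⁶ m.

λ = 9.50 × 10⁻³⁶ m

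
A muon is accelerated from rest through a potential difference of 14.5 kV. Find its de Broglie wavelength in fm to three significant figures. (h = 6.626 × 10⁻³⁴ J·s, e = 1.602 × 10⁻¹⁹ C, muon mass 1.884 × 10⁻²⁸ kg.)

KE = eV = 1.602 × 10⁻¹⁹ × 1.450 × 10⁴ = 2.323 × 10⁻¹⁵ J.
p = √(2mKE) = √(2 × 1.884 × 10⁻²⁸ × 2.323 × 10⁻¹⁵) = 9.356 × 10⁻²² kg·m/s.
λ = h/p = 6.626 × 10⁻³⁴ / 9.356 × 10⁻²² = 7.08 × 10⁻¹³ m = 708 fm.

λ = 708 fm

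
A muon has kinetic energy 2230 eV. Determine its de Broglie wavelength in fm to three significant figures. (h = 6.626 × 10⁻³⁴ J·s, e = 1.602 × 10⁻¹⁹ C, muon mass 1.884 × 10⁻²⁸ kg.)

KE = 2230 eV = 3.572 × 10⁻¹⁶ J.
p = √(2mKE) = √(2 × 1.884 × 10⁻²⁸ × 3.572 × 10⁻¹⁶) = 3.669 × 10⁻²² kg·m/s.
λ = h/p = 6.626 × 10⁻³⁴ / 3.669 × 10⁻²² = 1.81 × 10⁻¹² m = 1810 fm.

λ = 1810 fm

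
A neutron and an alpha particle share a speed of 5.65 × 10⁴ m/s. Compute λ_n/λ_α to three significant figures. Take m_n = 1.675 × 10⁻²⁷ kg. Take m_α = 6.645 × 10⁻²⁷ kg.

At fixed v, p = mv so λ = h/(mv) ∝ 1/m.
λ_n/λ_α = m_α/m_n = 6.645 × 10⁻²⁷/1.675 × 10⁻²⁷ = 3.97.

λ_n/λ_α = 3.97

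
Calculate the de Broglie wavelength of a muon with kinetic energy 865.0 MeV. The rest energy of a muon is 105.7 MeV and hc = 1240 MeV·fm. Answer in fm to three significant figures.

λ = 1.29 fm

Total energy E = KE + m₀c² = 865.0 + 105.7 = 970.7 MeV.
(pc)² = E² − (m₀c²)² = (970.7)² − (105.7)² = 9.311 × 10⁵ MeV², so pc = 964.9 MeV.
λ = hc/(pc) = 1240 MeV·fm / 964.9 MeV = 1.29 fm.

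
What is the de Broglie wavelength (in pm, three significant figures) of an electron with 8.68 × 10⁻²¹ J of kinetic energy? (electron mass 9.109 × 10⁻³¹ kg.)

p = √(2mKE) = √(2 × 9.109 × 10⁻³¹ × 8.680 × 10⁻²¹) = 1.258 × 10⁻²⁵ kg·m/s.
λ = h/p = 6.626 × 10⁻³⁴ / 1.258 × 10⁻²⁵ = 5.27 × 10⁻⁹ m = 5270 pm.

λ = 5270 pm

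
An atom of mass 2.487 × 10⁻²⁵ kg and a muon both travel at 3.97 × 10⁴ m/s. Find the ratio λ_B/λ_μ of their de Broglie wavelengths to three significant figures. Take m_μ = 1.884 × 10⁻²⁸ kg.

At fixed v, p = mv so λ = h/(mv) ∝ 1/m.
λ_B/λ_μ = m_μ/m_B = 1.884 × 10⁻²⁸/2.487 × 10⁻²⁵ = 7.58 × 10⁻⁴.

λ_B/λ_μ = 7.58 × 10⁻⁴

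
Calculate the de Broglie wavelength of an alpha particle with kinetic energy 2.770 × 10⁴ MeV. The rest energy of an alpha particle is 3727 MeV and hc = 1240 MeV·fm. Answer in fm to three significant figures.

λ = 0.0397 fm

Total energy E = KE + m₀c² = 2.770 × 10⁴ + 3727 = 31427 MeV.
(pc)² = E² − (m₀c²)² = (31427)² − (3727)² = 9.738 × 10⁸ MeV², so pc = 3.121 × 10⁴ MeV.
λ = hc/(pc) = 1240 MeV·fm / 3.121 × 10⁴ MeV = 0.0397 fm.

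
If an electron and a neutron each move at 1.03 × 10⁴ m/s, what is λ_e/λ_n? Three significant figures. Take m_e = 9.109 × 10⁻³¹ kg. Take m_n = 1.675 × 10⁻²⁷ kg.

λ_e/λ_n = 1840

At fixed v, p = mv so λ = h/(mv) ∝ 1/m.
λ_e/λ_n = m_n/m_e = 1.675 × 10⁻²⁷/9.109 × 10⁻³¹ = 1840.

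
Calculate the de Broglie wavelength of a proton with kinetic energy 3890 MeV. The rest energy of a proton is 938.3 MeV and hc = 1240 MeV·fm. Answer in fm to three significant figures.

λ = 0.262 fm

Total energy E = KE + m₀c² = 3890 + 938.3 = 4828.3 MeV.
(pc)² = E² − (m₀c²)² = (4828.3)² − (938.3)² = 2.243 × 10⁷ MeV², so pc = 4736 MeV.
λ = hc/(pc) = 1240 MeV·fm / 4736 MeV = 0.262 fm.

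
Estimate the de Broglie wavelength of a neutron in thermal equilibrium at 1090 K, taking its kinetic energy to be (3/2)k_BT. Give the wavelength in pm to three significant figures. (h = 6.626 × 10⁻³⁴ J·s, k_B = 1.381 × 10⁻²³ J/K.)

λ = 76.2 pm

KE = (3/2)k_BT = 1.5 × 1.381 × 10⁻²³ × 1090 = 2.258 × 10⁻²⁰ J.
p = √(2mKE) = √(2 × 1.675 × 10⁻²⁷ × 2.258 × 10⁻²⁰) = 8.697 × 10⁻²⁴ kg·m/s.
λ = h/p = 7.62 × 10⁻¹¹ m = 76.2 pm.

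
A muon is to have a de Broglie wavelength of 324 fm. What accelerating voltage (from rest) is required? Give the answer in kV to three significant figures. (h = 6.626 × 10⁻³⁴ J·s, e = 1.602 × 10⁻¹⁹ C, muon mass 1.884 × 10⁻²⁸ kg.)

V = 69.3 kV

p = h/λ = 6.626 × 10⁻³⁴ / 3.240 × 10⁻¹³ = 2.045 × 10⁻²¹ kg·m/s.
KE = p²/(2m) = 1.110 × 10⁻¹⁴ J.
V = KE/e = 1.110 × 10⁻¹⁴ / (1.602 × 10⁻¹⁹) = 69.3 kV.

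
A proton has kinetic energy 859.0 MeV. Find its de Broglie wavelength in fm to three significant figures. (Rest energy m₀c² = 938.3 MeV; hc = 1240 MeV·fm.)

λ = 0.809 fm

Total energy E = KE + m₀c² = 859.0 + 938.3 = 1797.3 MeV.
(pc)² = E² − (m₀c²)² = (1797.3)² − (938.3)² = 2.350 × 10⁶ MeV², so pc = 1533 MeV.
λ = hc/(pc) = 1240 MeV·fm / 1533 MeV = 0.809 fm.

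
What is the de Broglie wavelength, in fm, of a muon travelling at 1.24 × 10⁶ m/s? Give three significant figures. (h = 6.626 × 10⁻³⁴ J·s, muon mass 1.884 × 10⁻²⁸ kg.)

λ = 2840 fm

p = mv = 1.884 × 10⁻²⁸ × 1.24 × 10⁶ = 2.336 × 10⁻²² kg·m/s.
λ = h/p = 6.626 × 10⁻³⁴ / 2.336 × 10⁻²² = 2.84 × 10⁻¹² m = 2840 fm.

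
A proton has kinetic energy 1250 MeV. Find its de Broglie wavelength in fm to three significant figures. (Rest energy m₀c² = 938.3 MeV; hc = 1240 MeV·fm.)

Total energy E = KE + m₀c² = 1250 + 938.3 = 2188.3 MeV.
(pc)² = E² − (m₀c²)² = (2188.3)² − (938.3)² = 3.908 × 10⁶ MeV², so pc = 1977 MeV.
λ = hc/(pc) = 1240 MeV·fm / 1977 MeV = 0.627 fm.

λ = 0.627 fm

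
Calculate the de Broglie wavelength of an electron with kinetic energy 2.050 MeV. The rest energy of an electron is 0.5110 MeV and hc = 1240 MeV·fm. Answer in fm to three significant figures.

λ = 494 fm

Total energy E = KE + m₀c² = 2.050 + 0.5110 = 2.5610 MeV.
(pc)² = E² − (m₀c²)² = (2.5610)² − (0.5110)² = 6.298 MeV², so pc = 2.510 MeV.
λ = hc/(pc) = 1240 MeV·fm / 2.510 MeV = 494 fm.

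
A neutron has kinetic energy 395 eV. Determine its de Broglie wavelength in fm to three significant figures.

λ = 1440 fm

KE = 395 eV = 6.328 × 10⁻¹⁷ J.
p = √(2mKE) = √(2 × 1.675 × 10⁻²⁷ × 6.328 × 10⁻¹⁷) = 4.604 × 10⁻²² kg·m/s.
λ = h/p = 6.626 × 10⁻³⁴ / 4.604 × 10⁻²² = 1.44 × 10⁻¹² m = 1440 fm.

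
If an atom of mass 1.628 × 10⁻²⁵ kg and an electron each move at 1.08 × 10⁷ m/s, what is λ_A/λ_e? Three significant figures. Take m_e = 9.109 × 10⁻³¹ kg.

λ_A/λ_e = 5.60 × 10⁻⁶

At fixed v, p = mv so λ = h/(mv) ∝ 1/m.
λ_A/λ_e = m_e/m_A = 9.109 × 10⁻³¹/1.628 × 10⁻²⁵ = 5.60 × 10⁻⁶.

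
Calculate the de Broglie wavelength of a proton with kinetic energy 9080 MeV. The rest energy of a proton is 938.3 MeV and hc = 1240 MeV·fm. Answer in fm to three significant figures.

λ = 0.124 fm

Total energy E = KE + m₀c² = 9080 + 938.3 = 10018.3 MeV.
(pc)² = E² − (m₀c²)² = (10018.3)² − (938.3)² = 9.949 × 10⁷ MeV², so pc = 9974 MeV.
λ = hc/(pc) = 1240 MeV·fm / 9974 MeV = 0.124 fm.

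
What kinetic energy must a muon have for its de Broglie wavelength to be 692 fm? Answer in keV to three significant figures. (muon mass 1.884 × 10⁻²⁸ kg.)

p = h/λ = 6.626 × 10⁻³⁴ / 6.920 × 10⁻¹³ = 9.575 × 10⁻²² kg·m/s.
KE = p²/(2m) = (9.575 × 10⁻²²)² / (2 × 1.884 × 10⁻²⁸) = 2.433 × 10⁻¹⁵ J = 15.2 keV.

KE = 15.2 keV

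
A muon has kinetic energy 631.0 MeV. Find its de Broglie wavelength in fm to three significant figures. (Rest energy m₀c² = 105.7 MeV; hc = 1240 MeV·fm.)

Total energy E = KE + m₀c² = 631.0 + 105.7 = 736.7 MeV.
(pc)² = E² − (m₀c²)² = (736.7)² − (105.7)² = 5.316 × 10⁵ MeV², so pc = 729.1 MeV.
λ = hc/(pc) = 1240 MeV·fm / 729.1 MeV = 1.70 fm.

λ = 1.70 fm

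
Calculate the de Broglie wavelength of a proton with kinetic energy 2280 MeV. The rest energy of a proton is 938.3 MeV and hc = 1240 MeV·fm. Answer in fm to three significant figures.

Total energy E = KE + m₀c² = 2280 + 938.3 = 3218.3 MeV.
(pc)² = E² − (m₀c²)² = (3218.3)² − (938.3)² = 9.477 × 10⁶ MeV², so pc = 3078 MeV.
λ = hc/(pc) = 1240 MeV·fm / 3078 MeV = 0.403 fm.

λ = 0.403 fm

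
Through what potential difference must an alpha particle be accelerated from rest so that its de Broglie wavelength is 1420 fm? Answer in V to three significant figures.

p = h/λ = 6.626 × 10⁻³⁴ / 1.420 × 10⁻¹² = 4.666 × 10⁻²² kg·m/s.
KE = p²/(2m) = 1.638 × 10⁻¹⁷ J.
V = KE/2e = 1.638 × 10⁻¹⁷ / (2 × 1.602 × 10⁻¹⁹) = 51.1 V.

V = 51.1 V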